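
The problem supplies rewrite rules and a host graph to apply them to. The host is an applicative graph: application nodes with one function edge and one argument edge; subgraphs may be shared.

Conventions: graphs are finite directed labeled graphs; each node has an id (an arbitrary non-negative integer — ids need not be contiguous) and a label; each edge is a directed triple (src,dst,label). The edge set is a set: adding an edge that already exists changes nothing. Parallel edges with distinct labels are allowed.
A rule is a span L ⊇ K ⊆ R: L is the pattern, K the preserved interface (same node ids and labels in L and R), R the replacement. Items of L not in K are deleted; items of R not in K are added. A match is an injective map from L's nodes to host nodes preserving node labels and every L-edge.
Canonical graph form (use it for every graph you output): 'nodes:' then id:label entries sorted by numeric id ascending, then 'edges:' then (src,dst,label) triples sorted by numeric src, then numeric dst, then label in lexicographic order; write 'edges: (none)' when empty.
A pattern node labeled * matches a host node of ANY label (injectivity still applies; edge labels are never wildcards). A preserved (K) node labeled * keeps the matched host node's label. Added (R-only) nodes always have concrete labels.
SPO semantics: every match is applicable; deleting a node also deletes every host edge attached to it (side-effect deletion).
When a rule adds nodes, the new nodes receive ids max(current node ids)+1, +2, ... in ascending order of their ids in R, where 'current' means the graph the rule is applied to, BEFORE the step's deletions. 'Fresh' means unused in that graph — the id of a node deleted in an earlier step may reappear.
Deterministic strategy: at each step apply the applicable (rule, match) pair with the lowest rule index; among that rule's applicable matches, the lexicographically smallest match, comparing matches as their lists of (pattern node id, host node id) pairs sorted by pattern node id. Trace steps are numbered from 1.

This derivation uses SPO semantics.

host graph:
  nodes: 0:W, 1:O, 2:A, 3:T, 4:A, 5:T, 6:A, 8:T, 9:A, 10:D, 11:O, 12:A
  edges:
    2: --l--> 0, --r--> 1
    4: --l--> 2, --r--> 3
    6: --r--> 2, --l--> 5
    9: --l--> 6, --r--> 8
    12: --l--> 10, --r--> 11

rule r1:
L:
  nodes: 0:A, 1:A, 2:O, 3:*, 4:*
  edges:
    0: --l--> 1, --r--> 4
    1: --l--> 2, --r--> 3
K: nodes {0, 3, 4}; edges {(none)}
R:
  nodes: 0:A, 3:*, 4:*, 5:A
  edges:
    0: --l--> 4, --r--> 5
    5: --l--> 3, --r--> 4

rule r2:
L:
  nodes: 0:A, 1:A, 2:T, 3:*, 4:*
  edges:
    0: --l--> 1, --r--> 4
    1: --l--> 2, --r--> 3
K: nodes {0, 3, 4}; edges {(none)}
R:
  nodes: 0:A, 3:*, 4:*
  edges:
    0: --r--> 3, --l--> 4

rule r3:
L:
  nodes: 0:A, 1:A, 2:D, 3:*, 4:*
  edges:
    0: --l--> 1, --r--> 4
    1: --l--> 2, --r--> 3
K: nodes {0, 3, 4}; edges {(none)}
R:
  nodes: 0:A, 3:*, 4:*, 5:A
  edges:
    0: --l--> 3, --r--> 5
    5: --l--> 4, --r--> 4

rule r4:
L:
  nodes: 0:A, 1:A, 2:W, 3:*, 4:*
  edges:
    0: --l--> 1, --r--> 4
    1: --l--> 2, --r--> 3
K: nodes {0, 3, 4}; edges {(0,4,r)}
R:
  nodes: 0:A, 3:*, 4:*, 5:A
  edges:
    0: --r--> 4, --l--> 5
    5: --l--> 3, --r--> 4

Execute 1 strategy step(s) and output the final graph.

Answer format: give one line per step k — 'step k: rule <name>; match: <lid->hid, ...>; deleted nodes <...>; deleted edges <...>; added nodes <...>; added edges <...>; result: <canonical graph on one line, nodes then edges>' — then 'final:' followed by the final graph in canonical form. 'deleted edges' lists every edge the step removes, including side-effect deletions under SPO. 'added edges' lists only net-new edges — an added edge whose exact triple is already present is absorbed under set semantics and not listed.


step 1: rule r2; match: 0->9, 1->6, 2->5, 3->2, 4->8; deleted nodes 5, 6; deleted edges (6,2,r); (6,5,l); (9,6,l); (9,8,r); added nodes (none); added edges (9,2,r); (9,8,l); result: nodes: 0:W, 1:O, 2:A, 3:T, 4:A, 8:T, 9:A, 10:D, 11:O, 12:A edges: (2,0,l); (2,1,r); (4,2,l); (4,3,r); (9,2,r); (9,8,l); (12,10,l); (12,11,r)
final:
nodes: 0:W, 1:O, 2:A, 3:T, 4:A, 8:T, 9:A, 10:D, 11:O, 12:A
edges: (2,0,l); (2,1,r); (4,2,l); (4,3,r); (9,2,r); (9,8,l); (12,10,l); (12,11,r)


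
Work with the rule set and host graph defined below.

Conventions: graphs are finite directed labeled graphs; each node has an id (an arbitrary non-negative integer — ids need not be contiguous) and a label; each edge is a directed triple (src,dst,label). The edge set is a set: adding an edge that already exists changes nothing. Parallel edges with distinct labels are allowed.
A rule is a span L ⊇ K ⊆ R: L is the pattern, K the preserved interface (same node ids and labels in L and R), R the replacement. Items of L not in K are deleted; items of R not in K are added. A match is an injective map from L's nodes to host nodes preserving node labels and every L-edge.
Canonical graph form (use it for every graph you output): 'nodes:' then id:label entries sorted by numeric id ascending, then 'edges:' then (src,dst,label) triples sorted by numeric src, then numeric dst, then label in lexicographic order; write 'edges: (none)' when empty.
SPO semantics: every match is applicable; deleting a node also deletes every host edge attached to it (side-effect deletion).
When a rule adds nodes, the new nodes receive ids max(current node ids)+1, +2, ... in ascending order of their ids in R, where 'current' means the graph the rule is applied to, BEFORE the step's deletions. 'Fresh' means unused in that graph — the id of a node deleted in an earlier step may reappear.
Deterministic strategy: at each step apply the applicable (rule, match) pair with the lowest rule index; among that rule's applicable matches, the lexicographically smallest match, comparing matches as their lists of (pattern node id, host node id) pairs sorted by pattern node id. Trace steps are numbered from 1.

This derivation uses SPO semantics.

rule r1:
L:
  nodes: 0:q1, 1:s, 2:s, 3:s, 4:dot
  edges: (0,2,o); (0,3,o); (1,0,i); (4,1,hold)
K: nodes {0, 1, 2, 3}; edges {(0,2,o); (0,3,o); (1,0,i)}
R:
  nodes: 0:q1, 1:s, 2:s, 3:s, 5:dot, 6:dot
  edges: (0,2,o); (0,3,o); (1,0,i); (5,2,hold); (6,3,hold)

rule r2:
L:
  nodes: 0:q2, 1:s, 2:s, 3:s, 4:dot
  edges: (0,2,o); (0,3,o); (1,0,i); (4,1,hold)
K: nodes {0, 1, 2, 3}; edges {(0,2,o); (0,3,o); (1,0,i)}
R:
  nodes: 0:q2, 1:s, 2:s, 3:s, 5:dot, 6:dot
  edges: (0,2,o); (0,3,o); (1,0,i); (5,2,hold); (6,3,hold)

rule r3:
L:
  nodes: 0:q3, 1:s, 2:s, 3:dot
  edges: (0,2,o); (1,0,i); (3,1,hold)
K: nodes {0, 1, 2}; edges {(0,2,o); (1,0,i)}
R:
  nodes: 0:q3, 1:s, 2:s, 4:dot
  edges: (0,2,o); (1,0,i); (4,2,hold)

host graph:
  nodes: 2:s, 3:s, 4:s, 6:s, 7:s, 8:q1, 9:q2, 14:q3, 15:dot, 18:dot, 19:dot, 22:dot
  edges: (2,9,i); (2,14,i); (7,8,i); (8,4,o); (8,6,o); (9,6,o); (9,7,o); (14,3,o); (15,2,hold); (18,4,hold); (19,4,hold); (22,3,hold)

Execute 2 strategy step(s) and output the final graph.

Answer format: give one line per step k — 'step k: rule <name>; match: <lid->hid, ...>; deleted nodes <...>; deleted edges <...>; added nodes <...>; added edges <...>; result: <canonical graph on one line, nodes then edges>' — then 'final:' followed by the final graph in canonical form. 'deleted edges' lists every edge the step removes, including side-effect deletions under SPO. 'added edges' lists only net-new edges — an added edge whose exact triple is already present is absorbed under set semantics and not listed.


step 1: rule r2; match: 0->9, 1->2, 2->6, 3->7, 4->15; deleted nodes 15; deleted edges (15,2,hold); added nodes 23, 24; added edges (23,6,hold); (24,7,hold); result: nodes: 2:s, 3:s, 4:s, 6:s, 7:s, 8:q1, 9:q2, 14:q3, 18:dot, 19:dot, 22:dot, 23:dot, 24:dot edges: (2,9,i); (2,14,i); (7,8,i); (8,4,o); (8,6,o); (9,6,o); (9,7,o); (14,3,o); (18,4,hold); (19,4,hold); (22,3,hold); (23,6,hold); (24,7,hold)
step 2: rule r1; match: 0->8, 1->7, 2->4, 3->6, 4->24; deleted nodes 24; deleted edges (24,7,hold); added nodes 25, 26; added edges (25,4,hold); (26,6,hold); result: nodes: 2:s, 3:s, 4:s, 6:s, 7:s, 8:q1, 9:q2, 14:q3, 18:dot, 19:dot, 22:dot, 23:dot, 25:dot, 26:dot edges: (2,9,i); (2,14,i); (7,8,i); (8,4,o); (8,6,o); (9,6,o); (9,7,o); (14,3,o); (18,4,hold); (19,4,hold); (22,3,hold); (23,6,hold); (25,4,hold); (26,6,hold)
final:
nodes: 2:s, 3:s, 4:s, 6:s, 7:s, 8:q1, 9:q2, 14:q3, 18:dot, 19:dot, 22:dot, 23:dot, 25:dot, 26:dot
edges: (2,9,i); (2,14,i); (7,8,i); (8,4,o); (8,6,o); (9,6,o); (9,7,o); (14,3,o); (18,4,hold); (19,4,hold); (22,3,hold); (23,6,hold); (25,4,hold); (26,6,hold)


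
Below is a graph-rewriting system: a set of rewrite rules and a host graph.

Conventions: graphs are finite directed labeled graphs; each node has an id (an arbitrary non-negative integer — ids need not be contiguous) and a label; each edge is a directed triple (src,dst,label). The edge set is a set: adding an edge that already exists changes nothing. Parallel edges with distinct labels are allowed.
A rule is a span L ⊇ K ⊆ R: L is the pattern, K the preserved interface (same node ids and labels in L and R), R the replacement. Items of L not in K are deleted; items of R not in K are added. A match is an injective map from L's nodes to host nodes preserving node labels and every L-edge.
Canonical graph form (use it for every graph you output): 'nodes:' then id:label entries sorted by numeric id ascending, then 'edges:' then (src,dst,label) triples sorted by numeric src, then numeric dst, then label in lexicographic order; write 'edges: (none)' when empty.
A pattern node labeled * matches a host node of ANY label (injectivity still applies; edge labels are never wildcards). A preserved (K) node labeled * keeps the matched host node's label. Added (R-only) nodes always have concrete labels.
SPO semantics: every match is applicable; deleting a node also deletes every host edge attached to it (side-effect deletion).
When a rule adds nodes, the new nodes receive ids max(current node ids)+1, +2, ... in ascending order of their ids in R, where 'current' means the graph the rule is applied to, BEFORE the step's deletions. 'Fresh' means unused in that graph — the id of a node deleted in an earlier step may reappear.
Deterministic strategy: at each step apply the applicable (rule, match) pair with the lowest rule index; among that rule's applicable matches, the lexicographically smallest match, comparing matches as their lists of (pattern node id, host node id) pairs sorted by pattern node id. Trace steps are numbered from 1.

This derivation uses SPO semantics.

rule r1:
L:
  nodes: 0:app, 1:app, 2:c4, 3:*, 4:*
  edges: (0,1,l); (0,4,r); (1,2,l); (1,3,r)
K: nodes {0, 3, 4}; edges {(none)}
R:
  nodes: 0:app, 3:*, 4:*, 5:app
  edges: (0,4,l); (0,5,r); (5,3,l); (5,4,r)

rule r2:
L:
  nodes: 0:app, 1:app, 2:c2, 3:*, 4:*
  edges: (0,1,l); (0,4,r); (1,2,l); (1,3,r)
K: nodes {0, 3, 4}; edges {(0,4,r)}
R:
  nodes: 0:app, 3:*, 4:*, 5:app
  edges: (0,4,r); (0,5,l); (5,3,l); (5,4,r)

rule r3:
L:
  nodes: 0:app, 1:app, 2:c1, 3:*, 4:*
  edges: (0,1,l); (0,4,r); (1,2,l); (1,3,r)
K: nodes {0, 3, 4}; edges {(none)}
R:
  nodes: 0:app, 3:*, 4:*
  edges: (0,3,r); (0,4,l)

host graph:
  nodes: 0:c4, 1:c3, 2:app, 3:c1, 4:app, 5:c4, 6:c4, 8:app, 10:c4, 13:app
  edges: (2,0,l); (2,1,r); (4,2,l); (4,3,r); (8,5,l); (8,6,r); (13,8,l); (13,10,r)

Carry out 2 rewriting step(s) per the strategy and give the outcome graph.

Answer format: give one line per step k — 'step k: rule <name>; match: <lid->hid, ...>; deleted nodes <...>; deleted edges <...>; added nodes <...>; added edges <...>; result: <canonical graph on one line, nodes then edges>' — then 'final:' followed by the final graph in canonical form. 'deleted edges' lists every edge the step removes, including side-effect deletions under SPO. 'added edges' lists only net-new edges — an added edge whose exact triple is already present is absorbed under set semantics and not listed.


step 1: rule r1; match: 0->4, 1->2, 2->0, 3->1, 4->3; deleted nodes 0, 2; deleted edges (2,0,l); (2,1,r); (4,2,l); (4,3,r); added nodes 14; added edges (4,3,l); (4,14,r); (14,1,l); (14,3,r); result: nodes: 1:c3, 3:c1, 4:app, 5:c4, 6:c4, 8:app, 10:c4, 13:app, 14:app edges: (4,3,l); (4,14,r); (8,5,l); (8,6,r); (13,8,l); (13,10,r); (14,1,l); (14,3,r)
step 2: rule r1; match: 0->13, 1->8, 2->5, 3->6, 4->10; deleted nodes 5, 8; deleted edges (8,5,l); (8,6,r); (13,8,l); (13,10,r); added nodes 15; added edges (13,10,l); (13,15,r); (15,6,l); (15,10,r); result: nodes: 1:c3, 3:c1, 4:app, 6:c4, 10:c4, 13:app, 14:app, 15:app edges: (4,3,l); (4,14,r); (13,10,l); (13,15,r); (14,1,l); (14,3,r); (15,6,l); (15,10,r)
final:
nodes: 1:c3, 3:c1, 4:app, 6:c4, 10:c4, 13:app, 14:app, 15:app
edges: (4,3,l); (4,14,r); (13,10,l); (13,15,r); (14,1,l); (14,3,r); (15,6,l); (15,10,r)


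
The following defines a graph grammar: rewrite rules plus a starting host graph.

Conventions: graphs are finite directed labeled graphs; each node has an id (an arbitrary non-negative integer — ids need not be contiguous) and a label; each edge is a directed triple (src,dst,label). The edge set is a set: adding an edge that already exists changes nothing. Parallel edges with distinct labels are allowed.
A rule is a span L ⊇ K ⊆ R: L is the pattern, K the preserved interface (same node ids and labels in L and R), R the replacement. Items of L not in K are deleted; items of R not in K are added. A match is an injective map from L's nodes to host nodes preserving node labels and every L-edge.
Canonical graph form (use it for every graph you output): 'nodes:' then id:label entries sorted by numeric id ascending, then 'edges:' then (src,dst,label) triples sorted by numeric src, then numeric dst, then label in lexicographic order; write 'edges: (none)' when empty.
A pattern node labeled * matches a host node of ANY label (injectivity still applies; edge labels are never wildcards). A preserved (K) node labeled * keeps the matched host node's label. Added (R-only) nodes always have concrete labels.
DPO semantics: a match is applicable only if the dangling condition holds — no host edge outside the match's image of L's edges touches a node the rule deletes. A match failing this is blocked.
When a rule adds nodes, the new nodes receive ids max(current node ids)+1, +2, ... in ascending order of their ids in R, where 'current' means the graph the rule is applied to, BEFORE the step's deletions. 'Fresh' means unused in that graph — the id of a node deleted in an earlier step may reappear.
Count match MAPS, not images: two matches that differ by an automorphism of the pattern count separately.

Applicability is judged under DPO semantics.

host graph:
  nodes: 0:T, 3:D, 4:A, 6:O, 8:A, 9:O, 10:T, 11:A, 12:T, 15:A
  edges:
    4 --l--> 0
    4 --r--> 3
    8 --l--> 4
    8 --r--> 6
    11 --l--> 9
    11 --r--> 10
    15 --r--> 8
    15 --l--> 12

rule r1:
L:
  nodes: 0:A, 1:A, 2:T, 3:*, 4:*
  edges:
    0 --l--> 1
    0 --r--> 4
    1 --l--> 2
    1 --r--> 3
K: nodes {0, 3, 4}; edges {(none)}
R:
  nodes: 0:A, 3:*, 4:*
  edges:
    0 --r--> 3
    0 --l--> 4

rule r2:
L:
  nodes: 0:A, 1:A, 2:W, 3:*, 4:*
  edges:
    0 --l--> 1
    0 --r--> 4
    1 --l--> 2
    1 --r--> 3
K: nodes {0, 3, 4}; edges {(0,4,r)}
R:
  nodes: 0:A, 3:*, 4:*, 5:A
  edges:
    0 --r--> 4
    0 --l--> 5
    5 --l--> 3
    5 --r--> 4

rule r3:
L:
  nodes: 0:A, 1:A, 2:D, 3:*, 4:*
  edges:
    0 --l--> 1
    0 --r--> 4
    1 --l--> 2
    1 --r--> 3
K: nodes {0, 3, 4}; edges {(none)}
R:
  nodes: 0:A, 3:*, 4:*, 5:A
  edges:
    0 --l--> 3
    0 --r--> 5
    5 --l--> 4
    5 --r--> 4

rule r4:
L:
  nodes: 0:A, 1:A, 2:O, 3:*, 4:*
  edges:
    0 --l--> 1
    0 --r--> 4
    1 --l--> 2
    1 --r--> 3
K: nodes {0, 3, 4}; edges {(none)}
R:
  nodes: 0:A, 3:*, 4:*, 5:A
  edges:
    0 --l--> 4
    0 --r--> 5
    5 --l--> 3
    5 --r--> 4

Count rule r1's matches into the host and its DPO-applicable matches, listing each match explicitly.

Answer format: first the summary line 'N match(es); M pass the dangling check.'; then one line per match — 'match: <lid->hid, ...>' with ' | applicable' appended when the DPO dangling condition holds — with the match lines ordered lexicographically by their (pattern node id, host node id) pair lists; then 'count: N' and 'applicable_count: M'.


1 match(es); 1 pass the dangling check.
match: 0->8, 1->4, 2->0, 3->3, 4->6 | applicable
count: 1
applicable_count: 1


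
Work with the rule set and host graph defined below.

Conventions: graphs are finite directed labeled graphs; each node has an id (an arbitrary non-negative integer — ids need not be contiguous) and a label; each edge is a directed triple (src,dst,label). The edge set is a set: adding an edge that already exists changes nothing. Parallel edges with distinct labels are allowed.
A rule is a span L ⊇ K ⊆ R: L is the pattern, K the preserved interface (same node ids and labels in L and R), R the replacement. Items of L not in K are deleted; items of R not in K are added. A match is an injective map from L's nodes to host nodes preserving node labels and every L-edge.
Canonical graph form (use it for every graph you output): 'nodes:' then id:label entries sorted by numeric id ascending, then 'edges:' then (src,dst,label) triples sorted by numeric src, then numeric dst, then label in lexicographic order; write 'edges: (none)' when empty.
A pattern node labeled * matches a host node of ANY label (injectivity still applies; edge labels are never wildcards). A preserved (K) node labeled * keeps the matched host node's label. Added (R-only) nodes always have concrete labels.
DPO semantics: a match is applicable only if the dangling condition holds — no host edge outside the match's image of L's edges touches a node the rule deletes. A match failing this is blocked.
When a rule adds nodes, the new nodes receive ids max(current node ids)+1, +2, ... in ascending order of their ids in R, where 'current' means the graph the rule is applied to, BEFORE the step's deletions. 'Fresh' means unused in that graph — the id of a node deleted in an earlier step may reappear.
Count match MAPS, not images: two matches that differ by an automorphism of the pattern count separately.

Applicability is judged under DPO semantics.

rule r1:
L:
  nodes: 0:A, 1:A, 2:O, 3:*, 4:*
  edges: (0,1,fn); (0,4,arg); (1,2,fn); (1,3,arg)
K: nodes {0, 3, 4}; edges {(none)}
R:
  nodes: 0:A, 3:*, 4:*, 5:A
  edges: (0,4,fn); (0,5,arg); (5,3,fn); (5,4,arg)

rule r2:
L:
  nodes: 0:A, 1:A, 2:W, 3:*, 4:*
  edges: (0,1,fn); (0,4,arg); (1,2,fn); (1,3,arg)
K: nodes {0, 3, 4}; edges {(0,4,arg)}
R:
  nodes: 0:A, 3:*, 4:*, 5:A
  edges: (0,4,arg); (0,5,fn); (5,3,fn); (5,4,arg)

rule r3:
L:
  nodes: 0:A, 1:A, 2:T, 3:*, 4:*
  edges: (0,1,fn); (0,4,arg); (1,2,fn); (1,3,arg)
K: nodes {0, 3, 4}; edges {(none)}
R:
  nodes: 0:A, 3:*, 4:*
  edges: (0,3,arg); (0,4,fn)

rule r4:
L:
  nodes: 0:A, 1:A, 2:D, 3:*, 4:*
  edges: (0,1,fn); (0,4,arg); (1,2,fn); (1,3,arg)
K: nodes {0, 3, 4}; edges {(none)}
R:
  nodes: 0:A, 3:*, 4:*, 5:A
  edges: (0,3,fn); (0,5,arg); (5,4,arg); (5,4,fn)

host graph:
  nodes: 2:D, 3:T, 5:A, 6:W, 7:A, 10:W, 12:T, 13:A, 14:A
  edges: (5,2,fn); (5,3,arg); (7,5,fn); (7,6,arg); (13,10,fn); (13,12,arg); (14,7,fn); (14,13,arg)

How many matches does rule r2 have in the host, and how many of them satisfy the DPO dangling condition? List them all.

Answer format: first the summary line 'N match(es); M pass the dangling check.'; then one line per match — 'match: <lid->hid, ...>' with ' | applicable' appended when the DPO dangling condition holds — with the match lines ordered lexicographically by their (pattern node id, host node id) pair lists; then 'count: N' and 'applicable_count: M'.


0 match(es); 0 pass the dangling check.
count: 0
applicable_count: 0


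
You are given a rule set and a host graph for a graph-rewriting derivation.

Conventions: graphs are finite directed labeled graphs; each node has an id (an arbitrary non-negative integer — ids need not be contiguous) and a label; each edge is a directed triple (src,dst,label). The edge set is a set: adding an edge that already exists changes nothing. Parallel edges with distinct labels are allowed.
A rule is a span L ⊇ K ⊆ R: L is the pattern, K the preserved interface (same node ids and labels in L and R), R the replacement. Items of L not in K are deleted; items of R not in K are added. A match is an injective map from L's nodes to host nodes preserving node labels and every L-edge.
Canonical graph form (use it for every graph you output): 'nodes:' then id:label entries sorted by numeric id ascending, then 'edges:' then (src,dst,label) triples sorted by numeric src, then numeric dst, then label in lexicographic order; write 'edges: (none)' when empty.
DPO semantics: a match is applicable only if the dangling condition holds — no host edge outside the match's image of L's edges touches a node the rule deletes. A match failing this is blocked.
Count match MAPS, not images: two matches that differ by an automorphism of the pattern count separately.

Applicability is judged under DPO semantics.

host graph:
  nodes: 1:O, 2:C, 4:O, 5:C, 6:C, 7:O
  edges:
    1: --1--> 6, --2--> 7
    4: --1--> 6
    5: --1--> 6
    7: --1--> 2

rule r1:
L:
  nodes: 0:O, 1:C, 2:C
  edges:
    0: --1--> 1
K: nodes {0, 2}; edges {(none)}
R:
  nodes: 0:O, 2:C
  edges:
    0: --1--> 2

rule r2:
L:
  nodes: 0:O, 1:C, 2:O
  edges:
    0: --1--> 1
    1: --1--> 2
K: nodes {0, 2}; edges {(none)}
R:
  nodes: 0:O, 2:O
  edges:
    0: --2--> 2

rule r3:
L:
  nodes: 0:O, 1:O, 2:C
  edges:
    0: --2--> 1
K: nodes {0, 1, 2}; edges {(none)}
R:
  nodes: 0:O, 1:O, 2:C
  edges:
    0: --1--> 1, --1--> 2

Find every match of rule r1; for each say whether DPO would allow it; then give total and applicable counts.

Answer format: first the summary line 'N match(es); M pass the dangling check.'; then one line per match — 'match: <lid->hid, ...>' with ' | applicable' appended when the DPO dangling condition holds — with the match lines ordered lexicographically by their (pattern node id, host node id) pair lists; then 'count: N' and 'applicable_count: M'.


6 match(es); 2 pass the dangling check.
match: 0->1, 1->6, 2->2
match: 0->1, 1->6, 2->5
match: 0->4, 1->6, 2->2
match: 0->4, 1->6, 2->5
match: 0->7, 1->2, 2->5 | applicable
match: 0->7, 1->2, 2->6 | applicable
count: 6
applicable_count: 2


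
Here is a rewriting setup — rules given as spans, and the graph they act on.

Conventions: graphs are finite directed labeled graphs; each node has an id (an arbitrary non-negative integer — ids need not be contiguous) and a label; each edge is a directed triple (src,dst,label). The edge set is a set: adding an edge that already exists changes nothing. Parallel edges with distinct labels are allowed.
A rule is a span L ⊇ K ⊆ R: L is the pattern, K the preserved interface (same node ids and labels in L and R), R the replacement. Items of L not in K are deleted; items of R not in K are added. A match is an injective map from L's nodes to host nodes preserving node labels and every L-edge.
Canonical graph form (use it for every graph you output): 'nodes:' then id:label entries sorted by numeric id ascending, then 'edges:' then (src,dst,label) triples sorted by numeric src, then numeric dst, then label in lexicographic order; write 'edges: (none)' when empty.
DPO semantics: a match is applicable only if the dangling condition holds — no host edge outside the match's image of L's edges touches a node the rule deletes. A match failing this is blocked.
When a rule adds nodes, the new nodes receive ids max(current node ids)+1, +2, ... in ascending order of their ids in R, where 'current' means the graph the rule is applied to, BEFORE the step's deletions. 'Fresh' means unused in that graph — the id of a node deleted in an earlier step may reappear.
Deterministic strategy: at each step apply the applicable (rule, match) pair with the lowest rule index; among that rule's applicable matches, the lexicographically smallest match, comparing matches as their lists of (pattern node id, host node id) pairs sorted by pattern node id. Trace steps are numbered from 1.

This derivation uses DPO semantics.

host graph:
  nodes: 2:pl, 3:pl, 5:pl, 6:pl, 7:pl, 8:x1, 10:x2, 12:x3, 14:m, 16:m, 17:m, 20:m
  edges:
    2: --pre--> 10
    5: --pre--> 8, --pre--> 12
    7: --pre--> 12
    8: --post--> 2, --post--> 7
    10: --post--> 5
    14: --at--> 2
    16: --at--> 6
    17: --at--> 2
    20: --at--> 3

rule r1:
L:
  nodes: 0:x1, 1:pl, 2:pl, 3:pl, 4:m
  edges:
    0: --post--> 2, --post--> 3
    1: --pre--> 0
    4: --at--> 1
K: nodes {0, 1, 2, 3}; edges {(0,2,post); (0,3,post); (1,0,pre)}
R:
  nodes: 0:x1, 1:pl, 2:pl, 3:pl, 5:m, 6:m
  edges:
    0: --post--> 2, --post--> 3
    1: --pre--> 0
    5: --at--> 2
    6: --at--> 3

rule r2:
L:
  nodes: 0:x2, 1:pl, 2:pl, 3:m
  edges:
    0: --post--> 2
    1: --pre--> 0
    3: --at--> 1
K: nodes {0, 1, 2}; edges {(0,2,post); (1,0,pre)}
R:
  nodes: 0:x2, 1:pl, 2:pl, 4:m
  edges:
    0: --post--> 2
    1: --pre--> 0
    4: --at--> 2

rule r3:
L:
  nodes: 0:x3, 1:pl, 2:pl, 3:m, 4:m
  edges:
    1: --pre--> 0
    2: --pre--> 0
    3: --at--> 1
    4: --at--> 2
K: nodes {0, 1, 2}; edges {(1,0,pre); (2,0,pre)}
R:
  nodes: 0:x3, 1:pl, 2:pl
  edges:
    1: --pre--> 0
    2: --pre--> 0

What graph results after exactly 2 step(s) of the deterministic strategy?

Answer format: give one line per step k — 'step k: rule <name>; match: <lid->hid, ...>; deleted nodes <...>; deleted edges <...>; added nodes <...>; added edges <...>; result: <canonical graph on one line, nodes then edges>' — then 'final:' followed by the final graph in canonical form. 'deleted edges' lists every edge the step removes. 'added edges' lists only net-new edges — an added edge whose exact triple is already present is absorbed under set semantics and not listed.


step 1: rule r2; match: 0->10, 1->2, 2->5, 3->14; deleted nodes 14; deleted edges (14,2,at); added nodes 21; added edges (21,5,at); result: nodes: 2:pl, 3:pl, 5:pl, 6:pl, 7:pl, 8:x1, 10:x2, 12:x3, 16:m, 17:m, 20:m, 21:m edges: (2,10,pre); (5,8,pre); (5,12,pre); (7,12,pre); (8,2,post); (8,7,post); (10,5,post); (16,6,at); (17,2,at); (20,3,at); (21,5,at)
step 2: rule r1; match: 0->8, 1->5, 2->2, 3->7, 4->21; deleted nodes 21; deleted edges (21,5,at); added nodes 22, 23; added edges (22,2,at); (23,7,at); result: nodes: 2:pl, 3:pl, 5:pl, 6:pl, 7:pl, 8:x1, 10:x2, 12:x3, 16:m, 17:m, 20:m, 22:m, 23:m edges: (2,10,pre); (5,8,pre); (5,12,pre); (7,12,pre); (8,2,post); (8,7,post); (10,5,post); (16,6,at); (17,2,at); (20,3,at); (22,2,at); (23,7,at)
final:
nodes: 2:pl, 3:pl, 5:pl, 6:pl, 7:pl, 8:x1, 10:x2, 12:x3, 16:m, 17:m, 20:m, 22:m, 23:m
edges: (2,10,pre); (5,8,pre); (5,12,pre); (7,12,pre); (8,2,post); (8,7,post); (10,5,post); (16,6,at); (17,2,at); (20,3,at); (22,2,at); (23,7,at)


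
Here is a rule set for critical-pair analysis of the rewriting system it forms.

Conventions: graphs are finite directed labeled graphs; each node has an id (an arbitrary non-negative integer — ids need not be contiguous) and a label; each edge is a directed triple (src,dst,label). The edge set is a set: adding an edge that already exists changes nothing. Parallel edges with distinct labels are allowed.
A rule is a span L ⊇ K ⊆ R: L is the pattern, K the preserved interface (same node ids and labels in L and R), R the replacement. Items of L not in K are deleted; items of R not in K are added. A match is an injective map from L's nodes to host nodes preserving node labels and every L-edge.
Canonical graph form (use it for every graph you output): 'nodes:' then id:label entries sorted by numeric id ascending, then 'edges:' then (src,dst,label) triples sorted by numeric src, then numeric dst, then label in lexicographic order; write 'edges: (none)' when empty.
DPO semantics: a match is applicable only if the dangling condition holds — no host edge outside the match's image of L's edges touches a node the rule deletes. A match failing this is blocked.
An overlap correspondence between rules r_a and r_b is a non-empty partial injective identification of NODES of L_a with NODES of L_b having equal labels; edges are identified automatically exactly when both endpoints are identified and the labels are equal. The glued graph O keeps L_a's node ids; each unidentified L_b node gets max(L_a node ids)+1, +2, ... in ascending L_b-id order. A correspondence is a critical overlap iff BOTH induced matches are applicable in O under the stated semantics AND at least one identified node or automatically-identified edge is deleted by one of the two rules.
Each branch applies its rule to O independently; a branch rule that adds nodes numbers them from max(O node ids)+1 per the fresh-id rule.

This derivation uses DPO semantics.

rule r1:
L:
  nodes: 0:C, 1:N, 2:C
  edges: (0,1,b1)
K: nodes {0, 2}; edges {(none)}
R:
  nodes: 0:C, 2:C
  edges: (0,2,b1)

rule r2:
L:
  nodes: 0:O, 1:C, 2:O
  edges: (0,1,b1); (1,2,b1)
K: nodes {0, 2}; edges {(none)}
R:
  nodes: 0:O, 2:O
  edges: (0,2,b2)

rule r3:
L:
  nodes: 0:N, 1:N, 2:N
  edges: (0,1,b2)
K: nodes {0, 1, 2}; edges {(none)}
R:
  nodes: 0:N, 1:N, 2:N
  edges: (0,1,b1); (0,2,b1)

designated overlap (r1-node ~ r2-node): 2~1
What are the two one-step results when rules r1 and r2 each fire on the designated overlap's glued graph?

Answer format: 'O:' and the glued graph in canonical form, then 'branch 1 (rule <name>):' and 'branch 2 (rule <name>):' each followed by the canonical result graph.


O:
nodes: 0:C, 1:N, 2:C, 3:O, 4:O
edges: (0,1,b1); (2,4,b1); (3,2,b1)
branch 1 (rule r1):
nodes: 0:C, 2:C, 3:O, 4:O
edges: (0,2,b1); (2,4,b1); (3,2,b1)
branch 2 (rule r2):
nodes: 0:C, 1:N, 3:O, 4:O
edges: (0,1,b1); (3,4,b2)


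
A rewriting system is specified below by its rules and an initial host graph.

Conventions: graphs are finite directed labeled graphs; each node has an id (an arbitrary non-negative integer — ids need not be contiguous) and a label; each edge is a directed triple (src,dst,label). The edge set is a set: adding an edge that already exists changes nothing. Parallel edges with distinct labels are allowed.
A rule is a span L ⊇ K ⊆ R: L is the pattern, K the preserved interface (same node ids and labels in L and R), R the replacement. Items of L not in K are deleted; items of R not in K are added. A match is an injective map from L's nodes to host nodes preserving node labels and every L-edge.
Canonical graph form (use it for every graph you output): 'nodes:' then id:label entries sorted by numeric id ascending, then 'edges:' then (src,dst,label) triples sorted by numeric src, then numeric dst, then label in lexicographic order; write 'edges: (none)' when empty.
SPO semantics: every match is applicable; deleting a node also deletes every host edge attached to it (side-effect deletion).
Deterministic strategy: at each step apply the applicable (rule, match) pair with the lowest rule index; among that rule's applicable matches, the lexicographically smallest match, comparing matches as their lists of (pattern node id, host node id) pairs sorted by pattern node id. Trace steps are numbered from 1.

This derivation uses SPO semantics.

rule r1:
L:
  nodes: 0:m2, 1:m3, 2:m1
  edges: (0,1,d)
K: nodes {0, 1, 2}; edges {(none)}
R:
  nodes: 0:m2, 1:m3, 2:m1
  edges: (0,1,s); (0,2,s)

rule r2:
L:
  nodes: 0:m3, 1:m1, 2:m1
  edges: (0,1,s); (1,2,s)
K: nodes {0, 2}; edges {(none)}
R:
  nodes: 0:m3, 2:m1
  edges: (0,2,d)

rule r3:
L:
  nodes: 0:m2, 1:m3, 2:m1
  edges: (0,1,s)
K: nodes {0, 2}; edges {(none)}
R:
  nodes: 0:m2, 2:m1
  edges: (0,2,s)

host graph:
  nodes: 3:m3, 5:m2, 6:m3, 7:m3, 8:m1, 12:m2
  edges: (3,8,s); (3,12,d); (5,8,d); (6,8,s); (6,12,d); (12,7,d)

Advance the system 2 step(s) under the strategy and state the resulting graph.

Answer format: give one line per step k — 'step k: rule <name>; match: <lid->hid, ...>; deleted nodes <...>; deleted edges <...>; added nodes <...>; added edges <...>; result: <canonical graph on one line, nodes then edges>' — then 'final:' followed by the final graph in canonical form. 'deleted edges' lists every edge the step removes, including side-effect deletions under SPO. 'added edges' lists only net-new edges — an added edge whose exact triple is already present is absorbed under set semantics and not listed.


step 1: rule r1; match: 0->12, 1->7, 2->8; deleted nodes (none); deleted edges (12,7,d); added nodes (none); added edges (12,7,s); (12,8,s); result: nodes: 3:m3, 5:m2, 6:m3, 7:m3, 8:m1, 12:m2 edges: (3,8,s); (3,12,d); (5,8,d); (6,8,s); (6,12,d); (12,7,s); (12,8,s)
step 2: rule r3; match: 0->12, 1->7, 2->8; deleted nodes 7; deleted edges (12,7,s); added nodes (none); added edges (none); result: nodes: 3:m3, 5:m2, 6:m3, 8:m1, 12:m2 edges: (3,8,s); (3,12,d); (5,8,d); (6,8,s); (6,12,d); (12,8,s)
final:
nodes: 3:m3, 5:m2, 6:m3, 8:m1, 12:m2
edges: (3,8,s); (3,12,d); (5,8,d); (6,8,s); (6,12,d); (12,8,s)


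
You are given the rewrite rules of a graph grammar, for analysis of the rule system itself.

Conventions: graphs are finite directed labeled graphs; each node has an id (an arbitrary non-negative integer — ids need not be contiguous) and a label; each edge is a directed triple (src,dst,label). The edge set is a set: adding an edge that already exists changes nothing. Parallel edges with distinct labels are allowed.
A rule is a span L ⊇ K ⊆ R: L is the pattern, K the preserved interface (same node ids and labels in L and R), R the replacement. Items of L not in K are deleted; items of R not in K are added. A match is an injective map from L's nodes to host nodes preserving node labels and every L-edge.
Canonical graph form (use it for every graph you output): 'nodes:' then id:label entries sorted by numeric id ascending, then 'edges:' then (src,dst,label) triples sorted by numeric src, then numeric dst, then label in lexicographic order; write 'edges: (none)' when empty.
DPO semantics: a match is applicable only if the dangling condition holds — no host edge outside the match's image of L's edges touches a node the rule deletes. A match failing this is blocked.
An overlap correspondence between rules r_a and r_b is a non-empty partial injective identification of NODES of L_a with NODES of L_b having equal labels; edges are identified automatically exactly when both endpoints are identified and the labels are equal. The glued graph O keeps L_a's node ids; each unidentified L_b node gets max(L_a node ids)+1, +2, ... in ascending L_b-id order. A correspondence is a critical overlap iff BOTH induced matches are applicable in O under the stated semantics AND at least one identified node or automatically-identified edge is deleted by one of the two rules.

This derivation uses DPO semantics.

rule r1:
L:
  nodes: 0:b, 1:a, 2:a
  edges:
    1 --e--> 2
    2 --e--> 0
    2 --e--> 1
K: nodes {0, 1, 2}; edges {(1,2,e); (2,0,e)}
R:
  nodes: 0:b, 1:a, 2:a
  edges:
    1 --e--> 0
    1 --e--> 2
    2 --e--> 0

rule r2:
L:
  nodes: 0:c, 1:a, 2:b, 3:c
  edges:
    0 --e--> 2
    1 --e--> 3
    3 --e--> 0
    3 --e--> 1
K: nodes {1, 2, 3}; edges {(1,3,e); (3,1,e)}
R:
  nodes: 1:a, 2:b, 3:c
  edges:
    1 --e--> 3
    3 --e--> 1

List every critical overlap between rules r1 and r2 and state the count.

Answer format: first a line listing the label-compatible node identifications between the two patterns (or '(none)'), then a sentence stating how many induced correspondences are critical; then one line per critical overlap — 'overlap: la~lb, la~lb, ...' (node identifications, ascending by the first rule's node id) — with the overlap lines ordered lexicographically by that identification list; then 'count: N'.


label-compatible node identifications between L(r1) and L(r2): 0~2, 1~1, 2~1
0 of the induced correspondences are critical overlaps of r1 and r2.
count: 0


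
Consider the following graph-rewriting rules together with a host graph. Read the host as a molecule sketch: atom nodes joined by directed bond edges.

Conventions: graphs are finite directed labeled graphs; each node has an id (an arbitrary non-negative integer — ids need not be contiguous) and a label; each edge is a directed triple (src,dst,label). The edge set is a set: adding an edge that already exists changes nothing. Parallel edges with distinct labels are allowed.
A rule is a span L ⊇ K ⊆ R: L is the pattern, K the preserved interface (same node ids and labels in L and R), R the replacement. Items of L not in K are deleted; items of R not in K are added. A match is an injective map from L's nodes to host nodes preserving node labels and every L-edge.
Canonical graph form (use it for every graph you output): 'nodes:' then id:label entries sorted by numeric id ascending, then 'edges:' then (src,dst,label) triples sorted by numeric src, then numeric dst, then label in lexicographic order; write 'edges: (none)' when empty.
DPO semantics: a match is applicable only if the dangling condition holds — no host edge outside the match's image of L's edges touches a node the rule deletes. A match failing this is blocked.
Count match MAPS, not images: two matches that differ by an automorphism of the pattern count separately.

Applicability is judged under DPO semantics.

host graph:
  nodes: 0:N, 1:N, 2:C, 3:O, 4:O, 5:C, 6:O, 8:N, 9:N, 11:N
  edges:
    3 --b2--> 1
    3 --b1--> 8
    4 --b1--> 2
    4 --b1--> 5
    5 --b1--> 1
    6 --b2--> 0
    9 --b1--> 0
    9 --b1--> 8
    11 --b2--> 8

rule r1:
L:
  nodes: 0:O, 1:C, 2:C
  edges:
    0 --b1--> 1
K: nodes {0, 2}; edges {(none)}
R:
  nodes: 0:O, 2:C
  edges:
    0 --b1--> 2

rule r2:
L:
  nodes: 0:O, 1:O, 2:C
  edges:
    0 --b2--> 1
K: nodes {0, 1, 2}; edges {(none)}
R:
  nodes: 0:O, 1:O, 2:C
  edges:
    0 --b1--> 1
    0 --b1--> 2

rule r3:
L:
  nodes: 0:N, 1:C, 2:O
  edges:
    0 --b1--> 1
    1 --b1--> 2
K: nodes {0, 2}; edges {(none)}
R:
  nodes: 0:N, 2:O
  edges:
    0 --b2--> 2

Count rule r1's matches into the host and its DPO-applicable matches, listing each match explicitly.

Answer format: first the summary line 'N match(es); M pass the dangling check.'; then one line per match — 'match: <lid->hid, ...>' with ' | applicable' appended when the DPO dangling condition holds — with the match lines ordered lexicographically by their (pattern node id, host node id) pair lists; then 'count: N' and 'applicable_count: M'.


2 match(es); 1 pass the dangling check.
match: 0->4, 1->2, 2->5 | applicable
match: 0->4, 1->5, 2->2
count: 2
applicable_count: 1


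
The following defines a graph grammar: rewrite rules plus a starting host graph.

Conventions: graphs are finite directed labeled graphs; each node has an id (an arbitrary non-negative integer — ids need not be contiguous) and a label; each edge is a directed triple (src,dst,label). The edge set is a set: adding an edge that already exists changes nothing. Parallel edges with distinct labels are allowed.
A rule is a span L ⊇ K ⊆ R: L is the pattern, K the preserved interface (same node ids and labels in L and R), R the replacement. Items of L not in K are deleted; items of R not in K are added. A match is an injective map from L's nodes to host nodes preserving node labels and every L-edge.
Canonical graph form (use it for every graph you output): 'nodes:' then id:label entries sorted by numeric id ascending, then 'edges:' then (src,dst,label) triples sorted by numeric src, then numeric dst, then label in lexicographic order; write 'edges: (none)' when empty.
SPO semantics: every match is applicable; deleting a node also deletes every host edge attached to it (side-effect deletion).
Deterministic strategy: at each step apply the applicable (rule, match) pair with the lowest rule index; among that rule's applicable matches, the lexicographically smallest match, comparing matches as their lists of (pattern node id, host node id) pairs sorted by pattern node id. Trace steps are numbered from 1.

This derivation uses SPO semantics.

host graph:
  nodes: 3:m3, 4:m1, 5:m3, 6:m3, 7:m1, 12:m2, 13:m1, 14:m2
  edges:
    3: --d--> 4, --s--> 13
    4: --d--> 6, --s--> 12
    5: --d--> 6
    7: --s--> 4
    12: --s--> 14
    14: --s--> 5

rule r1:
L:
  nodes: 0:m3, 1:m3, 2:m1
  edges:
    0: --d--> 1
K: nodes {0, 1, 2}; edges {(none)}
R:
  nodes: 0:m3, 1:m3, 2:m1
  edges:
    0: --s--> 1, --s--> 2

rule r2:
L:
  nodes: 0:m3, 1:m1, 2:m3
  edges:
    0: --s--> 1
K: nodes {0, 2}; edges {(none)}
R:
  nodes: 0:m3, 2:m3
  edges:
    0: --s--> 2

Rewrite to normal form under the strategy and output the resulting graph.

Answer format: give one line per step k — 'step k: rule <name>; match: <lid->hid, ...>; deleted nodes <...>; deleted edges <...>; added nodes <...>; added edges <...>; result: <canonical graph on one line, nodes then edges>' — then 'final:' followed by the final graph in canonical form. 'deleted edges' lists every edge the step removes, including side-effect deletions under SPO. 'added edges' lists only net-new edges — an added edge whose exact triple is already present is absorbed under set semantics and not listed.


step 1: rule r1; match: 0->5, 1->6, 2->4; deleted nodes (none); deleted edges (5,6,d); added nodes (none); added edges (5,4,s); (5,6,s); result: nodes: 3:m3, 4:m1, 5:m3, 6:m3, 7:m1, 12:m2, 13:m1, 14:m2 edges: (3,4,d); (3,13,s); (4,6,d); (4,12,s); (5,4,s); (5,6,s); (7,4,s); (12,14,s); (14,5,s)
step 2: rule r2; match: 0->3, 1->13, 2->5; deleted nodes 13; deleted edges (3,13,s); added nodes (none); added edges (3,5,s); result: nodes: 3:m3, 4:m1, 5:m3, 6:m3, 7:m1, 12:m2, 14:m2 edges: (3,4,d); (3,5,s); (4,6,d); (4,12,s); (5,4,s); (5,6,s); (7,4,s); (12,14,s); (14,5,s)
step 3: rule r2; match: 0->5, 1->4, 2->3; deleted nodes 4; deleted edges (3,4,d); (4,6,d); (4,12,s); (5,4,s); (7,4,s); added nodes (none); added edges (5,3,s); result: nodes: 3:m3, 5:m3, 6:m3, 7:m1, 12:m2, 14:m2 edges: (3,5,s); (5,3,s); (5,6,s); (12,14,s); (14,5,s)
final:
nodes: 3:m3, 5:m3, 6:m3, 7:m1, 12:m2, 14:m2
edges: (3,5,s); (5,3,s); (5,6,s); (12,14,s); (14,5,s)
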